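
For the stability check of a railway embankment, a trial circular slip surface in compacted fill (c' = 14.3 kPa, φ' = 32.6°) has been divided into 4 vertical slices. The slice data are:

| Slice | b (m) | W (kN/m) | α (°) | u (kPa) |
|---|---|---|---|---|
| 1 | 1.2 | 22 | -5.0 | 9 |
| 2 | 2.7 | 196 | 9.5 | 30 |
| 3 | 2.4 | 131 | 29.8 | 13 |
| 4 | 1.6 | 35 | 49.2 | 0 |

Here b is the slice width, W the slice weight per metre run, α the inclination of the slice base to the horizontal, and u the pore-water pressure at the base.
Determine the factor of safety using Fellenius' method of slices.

Ordinary method of slices: FS = Σ[c'·Δl_i + (W_i cosα_i − u_i·Δl_i)·tanφ'] / Σ W_i sinα_i, with Δl_i = b_i / cosα_i.
Slice 1: Δl = 1.2/cos(-5.0°) = 1.205 m; N'_1 = 22·cos(-5.0°) − 9·1.205 = 11.1; c'Δl = 17.23; W sinα = -1.9
Slice 2: Δl = 2.7/cos9.5° = 2.738 m; N'_2 = 196·cos9.5° − 30·2.738 = 111.2; c'Δl = 39.15; W sinα = 32.3
Slice 3: Δl = 2.4/cos29.8° = 2.766 m; N'_3 = 131·cos29.8° − 13·2.766 = 77.7; c'Δl = 39.55; W sinα = 65.1
Slice 4: Δl = 1.6/cos49.2° = 2.449 m; N'_4 = 35·cos49.2° − 0·2.449 = 22.9; c'Δl = 35.02; W sinα = 26.5
Σc'Δl = 130.9 kN/m; ΣN' = 222.9 kN/m; ΣW sinα = 122.0 kN/m
Resisting = 130.9 + 222.9·tan32.6° = 130.9 + 142.5 = 273.5 kN/m
FS = 273.5 / 122.0 = 2.241

FS = 2.24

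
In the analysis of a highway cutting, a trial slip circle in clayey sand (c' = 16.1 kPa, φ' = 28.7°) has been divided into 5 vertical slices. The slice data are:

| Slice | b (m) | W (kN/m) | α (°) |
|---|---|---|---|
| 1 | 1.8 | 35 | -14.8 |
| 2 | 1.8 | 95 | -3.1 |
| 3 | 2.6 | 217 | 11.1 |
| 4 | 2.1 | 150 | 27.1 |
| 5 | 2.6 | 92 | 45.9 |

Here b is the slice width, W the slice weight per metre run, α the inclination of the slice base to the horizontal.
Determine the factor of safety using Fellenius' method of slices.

Ordinary method of slices: FS = Σ[c'·Δl_i + (W_i cosα_i)·tanφ'] / Σ W_i sinα_i, with Δl_i = b_i / cosα_i.
Slice 1: Δl = 1.8/cos(-14.8°) = 1.862 m; N'_1 = 35·cos(-14.8°) = 33.8; c'Δl = 29.97; W sinα = -8.9
Slice 2: Δl = 1.8/cos(-3.1°) = 1.803 m; N'_2 = 95·cos(-3.1°) = 94.9; c'Δl = 29.02; W sinα = -5.1
Slice 3: Δl = 2.6/cos11.1° = 2.650 m; N'_3 = 217·cos11.1° = 212.9; c'Δl = 42.66; W sinα = 41.8
Slice 4: Δl = 2.1/cos27.1° = 2.359 m; N'_4 = 150·cos27.1° = 133.5; c'Δl = 37.98; W sinα = 68.3
Slice 5: Δl = 2.6/cos45.9° = 3.736 m; N'_5 = 92·cos45.9° = 64.0; c'Δl = 60.15; W sinα = 66.1
Σc'Δl = 199.8 kN/m; ΣN' = 539.2 kN/m; ΣW sinα = 162.1 kN/m
Resisting = 199.8 + 539.2·tan28.7° = 199.8 + 295.2 = 495.0 kN/m
FS = 495.0 / 162.1 = 3.054

FS = 3.05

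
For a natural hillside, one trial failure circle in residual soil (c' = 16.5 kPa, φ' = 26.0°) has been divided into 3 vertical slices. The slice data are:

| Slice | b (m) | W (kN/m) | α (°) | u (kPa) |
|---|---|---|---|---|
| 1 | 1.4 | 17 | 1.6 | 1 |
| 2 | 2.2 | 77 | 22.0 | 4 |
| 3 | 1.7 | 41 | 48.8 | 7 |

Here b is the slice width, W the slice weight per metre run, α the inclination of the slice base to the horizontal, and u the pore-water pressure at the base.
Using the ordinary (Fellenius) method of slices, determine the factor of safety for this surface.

Ordinary method of slices: FS = Σ[c'·Δl_i + (W_i cosα_i − u_i·Δl_i)·tanφ'] / Σ W_i sinα_i, with Δl_i = b_i / cosα_i.
Slice 1: Δl = 1.4/cos1.6° = 1.401 m; N'_1 = 17·cos1.6° − 1·1.401 = 15.6; c'Δl = 23.11; W sinα = 0.5
Slice 2: Δl = 2.2/cos22.0° = 2.373 m; N'_2 = 77·cos22.0° − 4·2.373 = 61.9; c'Δl = 39.15; W sinα = 28.8
Slice 3: Δl = 1.7/cos48.8° = 2.581 m; N'_3 = 41·cos48.8° − 7·2.581 = 8.9; c'Δl = 42.58; W sinα = 30.8
Σc'Δl = 104.8 kN/m; ΣN' = 86.4 kN/m; ΣW sinα = 60.2 kN/m
Resisting = 104.8 + 86.4·tan26.0° = 104.8 + 42.2 = 147.0 kN/m
FS = 147.0 / 60.2 = 2.443

FS = 2.44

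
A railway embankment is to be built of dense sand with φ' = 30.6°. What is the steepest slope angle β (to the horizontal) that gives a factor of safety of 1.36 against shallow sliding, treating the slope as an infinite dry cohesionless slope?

β = 23.5°

For an infinite dry cohesionless slope FS = tanφ'/tanβ, so tanβ = tanφ' / FS.
tanβ = tan30.6° / 1.36 = 0.5914 / 1.36 = 0.4349
β = arctan(0.4349) = 23.50°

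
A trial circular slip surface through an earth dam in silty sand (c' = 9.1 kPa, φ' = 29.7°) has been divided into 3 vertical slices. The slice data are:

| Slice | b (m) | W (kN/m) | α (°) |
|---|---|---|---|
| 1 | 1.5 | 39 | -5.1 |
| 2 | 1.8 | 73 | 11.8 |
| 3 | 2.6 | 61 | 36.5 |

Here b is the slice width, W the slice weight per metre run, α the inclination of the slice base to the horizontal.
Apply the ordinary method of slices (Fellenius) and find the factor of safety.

FS = 3.16

Ordinary method of slices: FS = Σ[c'·Δl_i + (W_i cosα_i)·tanφ'] / Σ W_i sinα_i, with Δl_i = b_i / cosα_i.
Slice 1: Δl = 1.5/cos(-5.1°) = 1.506 m; N'_1 = 39·cos(-5.1°) = 38.8; c'Δl = 13.70; W sinα = -3.5
Slice 2: Δl = 1.8/cos11.8° = 1.839 m; N'_2 = 73·cos11.8° = 71.5; c'Δl = 16.73; W sinα = 14.9
Slice 3: Δl = 2.6/cos36.5° = 3.234 m; N'_3 = 61·cos36.5° = 49.0; c'Δl = 29.43; W sinα = 36.3
Σc'Δl = 59.9 kN/m; ΣN' = 159.3 kN/m; ΣW sinα = 47.7 kN/m
Resisting = 59.9 + 159.3·tan29.7° = 59.9 + 90.9 = 150.8 kN/m
FS = 150.8 / 47.7 = 3.157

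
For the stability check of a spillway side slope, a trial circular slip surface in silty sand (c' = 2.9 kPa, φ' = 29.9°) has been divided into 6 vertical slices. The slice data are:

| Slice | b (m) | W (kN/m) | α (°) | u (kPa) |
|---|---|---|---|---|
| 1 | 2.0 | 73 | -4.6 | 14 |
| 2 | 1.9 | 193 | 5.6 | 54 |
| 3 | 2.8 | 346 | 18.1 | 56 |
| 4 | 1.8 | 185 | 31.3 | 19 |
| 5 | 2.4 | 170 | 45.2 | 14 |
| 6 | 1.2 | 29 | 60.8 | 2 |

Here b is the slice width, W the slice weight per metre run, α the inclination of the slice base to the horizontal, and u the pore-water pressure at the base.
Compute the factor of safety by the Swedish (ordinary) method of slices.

Ordinary method of slices: FS = Σ[c'·Δl_i + (W_i cosα_i − u_i·Δl_i)·tanφ'] / Σ W_i sinα_i, with Δl_i = b_i / cosα_i.
Slice 1: Δl = 2.0/cos(-4.6°) = 2.006 m; N'_1 = 73·cos(-4.6°) − 14·2.006 = 44.7; c'Δl = 5.82; W sinα = -5.9
Slice 2: Δl = 1.9/cos5.6° = 1.909 m; N'_2 = 193·cos5.6° − 54·1.909 = 89.0; c'Δl = 5.54; W sinα = 18.8
Slice 3: Δl = 2.8/cos18.1° = 2.946 m; N'_3 = 346·cos18.1° − 56·2.946 = 163.9; c'Δl = 8.54; W sinα = 107.5
Slice 4: Δl = 1.8/cos31.3° = 2.107 m; N'_4 = 185·cos31.3° − 19·2.107 = 118.0; c'Δl = 6.11; W sinα = 96.1
Slice 5: Δl = 2.4/cos45.2° = 3.406 m; N'_5 = 170·cos45.2° − 14·3.406 = 72.1; c'Δl = 9.88; W sinα = 120.6
Slice 6: Δl = 1.2/cos60.8° = 2.460 m; N'_6 = 29·cos60.8° − 2·2.460 = 9.2; c'Δl = 7.13; W sinα = 25.3
Σc'Δl = 43.0 kN/m; ΣN' = 497.0 kN/m; ΣW sinα = 362.5 kN/m
Resisting = 43.0 + 497.0·tan29.9° = 43.0 + 285.8 = 328.8 kN/m
FS = 328.8 / 362.5 = 0.907

FS = 0.91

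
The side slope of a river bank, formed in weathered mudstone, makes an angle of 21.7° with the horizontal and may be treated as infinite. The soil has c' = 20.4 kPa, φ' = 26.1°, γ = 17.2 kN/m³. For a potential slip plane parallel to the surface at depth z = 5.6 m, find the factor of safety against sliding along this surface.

FS = 1.85

For an infinite slope with a slip plane parallel to the surface (no pore pressure): FS = [c' + γz cos²β tanφ'] / [γz sinβ cosβ].
γz = 17.2·5.6 = 96.32 kN/m²
Numerator = 20.4 + 96.32·cos²21.7°·tan26.1° = 20.4 + 96.32·0.8633·0.4899 = 61.136 kPa
Denominator = 96.32·sin21.7°·cos21.7° = 96.32·0.3697·0.9291 = 33.090 kPa
FS = 61.136 / 33.090 = 1.848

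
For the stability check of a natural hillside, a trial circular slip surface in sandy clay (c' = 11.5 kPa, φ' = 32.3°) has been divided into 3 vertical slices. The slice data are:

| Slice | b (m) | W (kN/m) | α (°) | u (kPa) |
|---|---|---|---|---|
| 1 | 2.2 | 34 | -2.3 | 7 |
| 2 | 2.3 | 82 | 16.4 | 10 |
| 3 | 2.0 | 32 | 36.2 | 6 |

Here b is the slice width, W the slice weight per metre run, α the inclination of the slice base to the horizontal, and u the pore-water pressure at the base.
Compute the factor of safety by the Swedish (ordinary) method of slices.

FS = 3.31

Ordinary method of slices: FS = Σ[c'·Δl_i + (W_i cosα_i − u_i·Δl_i)·tanφ'] / Σ W_i sinα_i, with Δl_i = b_i / cosα_i.
Slice 1: Δl = 2.2/cos(-2.3°) = 2.202 m; N'_1 = 34·cos(-2.3°) − 7·2.202 = 18.6; c'Δl = 25.32; W sinα = -1.4
Slice 2: Δl = 2.3/cos16.4° = 2.398 m; N'_2 = 82·cos16.4° − 10·2.398 = 54.7; c'Δl = 27.57; W sinα = 23.2
Slice 3: Δl = 2.0/cos36.2° = 2.478 m; N'_3 = 32·cos36.2° − 6·2.478 = 11.0; c'Δl = 28.50; W sinα = 18.9
Σc'Δl = 81.4 kN/m; ΣN' = 84.2 kN/m; ΣW sinα = 40.7 kN/m
Resisting = 81.4 + 84.2·tan32.3° = 81.4 + 53.2 = 134.6 kN/m
FS = 134.6 / 40.7 = 3.309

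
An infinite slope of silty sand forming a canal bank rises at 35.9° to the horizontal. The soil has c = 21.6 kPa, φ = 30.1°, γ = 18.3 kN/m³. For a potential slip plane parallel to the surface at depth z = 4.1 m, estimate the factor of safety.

For an infinite slope with a slip plane parallel to the surface (no pore pressure): FS = [c + γz cos²β tanφ] / [γz sinβ cosβ].
γz = 18.3·4.1 = 75.03 kN/m²
Numerator = 21.6 + 75.03·cos²35.9°·tan30.1° = 21.6 + 75.03·0.6562·0.5797 = 50.139 kPa
Denominator = 75.03·sin35.9°·cos35.9° = 75.03·0.5864·0.8100 = 35.638 kPa
FS = 50.139 / 35.638 = 1.407

FS = 1.41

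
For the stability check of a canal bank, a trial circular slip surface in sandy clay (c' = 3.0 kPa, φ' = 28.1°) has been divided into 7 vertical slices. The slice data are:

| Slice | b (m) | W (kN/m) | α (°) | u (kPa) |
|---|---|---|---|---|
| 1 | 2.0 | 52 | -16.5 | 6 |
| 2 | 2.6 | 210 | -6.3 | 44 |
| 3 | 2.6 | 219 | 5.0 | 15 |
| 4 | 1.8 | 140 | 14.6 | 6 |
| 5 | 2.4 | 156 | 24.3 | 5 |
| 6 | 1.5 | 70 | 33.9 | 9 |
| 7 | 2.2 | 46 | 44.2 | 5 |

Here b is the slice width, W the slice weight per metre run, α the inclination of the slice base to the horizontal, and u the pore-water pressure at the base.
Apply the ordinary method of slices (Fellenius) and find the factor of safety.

FS = 2.52

Ordinary method of slices: FS = Σ[c'·Δl_i + (W_i cosα_i − u_i·Δl_i)·tanφ'] / Σ W_i sinα_i, with Δl_i = b_i / cosα_i.
Slice 1: Δl = 2.0/cos(-16.5°) = 2.086 m; N'_1 = 52·cos(-16.5°) − 6·2.086 = 37.3; c'Δl = 6.26; W sinα = -14.8
Slice 2: Δl = 2.6/cos(-6.3°) = 2.616 m; N'_2 = 210·cos(-6.3°) − 44·2.616 = 93.6; c'Δl = 7.85; W sinα = -23.0
Slice 3: Δl = 2.6/cos5.0° = 2.610 m; N'_3 = 219·cos5.0° − 15·2.610 = 179.0; c'Δl = 7.83; W sinα = 19.1
Slice 4: Δl = 1.8/cos14.6° = 1.860 m; N'_4 = 140·cos14.6° − 6·1.860 = 124.3; c'Δl = 5.58; W sinα = 35.3
Slice 5: Δl = 2.4/cos24.3° = 2.633 m; N'_5 = 156·cos24.3° − 5·2.633 = 129.0; c'Δl = 7.90; W sinα = 64.2
Slice 6: Δl = 1.5/cos33.9° = 1.807 m; N'_6 = 70·cos33.9° − 9·1.807 = 41.8; c'Δl = 5.42; W sinα = 39.0
Slice 7: Δl = 2.2/cos44.2° = 3.069 m; N'_7 = 46·cos44.2° − 5·3.069 = 17.6; c'Δl = 9.21; W sinα = 32.1
Σc'Δl = 50.0 kN/m; ΣN' = 622.8 kN/m; ΣW sinα = 151.9 kN/m
Resisting = 50.0 + 622.8·tan28.1° = 50.0 + 332.5 = 382.6 kN/m
FS = 382.6 / 151.9 = 2.519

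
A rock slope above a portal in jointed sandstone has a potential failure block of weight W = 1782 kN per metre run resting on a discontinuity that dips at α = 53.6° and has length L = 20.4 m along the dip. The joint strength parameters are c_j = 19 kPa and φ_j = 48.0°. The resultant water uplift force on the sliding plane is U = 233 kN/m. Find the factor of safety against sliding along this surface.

Resolving the block weight along and normal to the plane and applying the Mohr–Coulomb strength on the joint:
N' = W cosα − U = 1782·cos53.6° − 233 = 824.5 kN/m
Driving force T = W sinα = 1782·sin53.6° = 1434.3 kN/m
Resisting force R = c_j·L + N'·tanφ_j = 19·20.4 + 824.5·tan48.0° = 387.6 + 915.7 = 1303.3 kN/m
FS = R / T = 1303.3 / 1434.3 = 0.909

FS = 0.91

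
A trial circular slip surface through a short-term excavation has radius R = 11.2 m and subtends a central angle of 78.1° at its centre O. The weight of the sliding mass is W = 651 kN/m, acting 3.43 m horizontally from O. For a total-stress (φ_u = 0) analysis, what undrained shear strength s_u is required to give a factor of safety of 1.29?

s_u = 16.8 kPa

FS = s_u·L_a·R / (W·d), so s_u = FS·W·d / (L_a·R).
Arc length L_a = R·θ = 11.2·(78.1°·π/180) = 11.2·1.3631 = 15.27 m
s_u = 1.29·651·3.43 / (15.27·11.2) = 2880.5 / 170.99 = 16.85 kPa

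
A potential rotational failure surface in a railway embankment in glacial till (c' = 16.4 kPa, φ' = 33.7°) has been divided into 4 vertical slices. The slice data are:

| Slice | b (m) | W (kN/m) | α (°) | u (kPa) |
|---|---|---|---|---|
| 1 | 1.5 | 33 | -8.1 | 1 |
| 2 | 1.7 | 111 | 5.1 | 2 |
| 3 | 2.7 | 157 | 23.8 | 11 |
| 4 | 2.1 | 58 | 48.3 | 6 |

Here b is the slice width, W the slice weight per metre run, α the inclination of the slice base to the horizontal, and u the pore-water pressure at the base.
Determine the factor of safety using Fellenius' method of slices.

Ordinary method of slices: FS = Σ[c'·Δl_i + (W_i cosα_i − u_i·Δl_i)·tanφ'] / Σ W_i sinα_i, with Δl_i = b_i / cosα_i.
Slice 1: Δl = 1.5/cos(-8.1°) = 1.515 m; N'_1 = 33·cos(-8.1°) − 1·1.515 = 31.2; c'Δl = 24.85; W sinα = -4.6
Slice 2: Δl = 1.7/cos5.1° = 1.707 m; N'_2 = 111·cos5.1° − 2·1.707 = 107.1; c'Δl = 27.99; W sinα = 9.9
Slice 3: Δl = 2.7/cos23.8° = 2.951 m; N'_3 = 157·cos23.8° − 11·2.951 = 111.2; c'Δl = 48.40; W sinα = 63.4
Slice 4: Δl = 2.1/cos48.3° = 3.157 m; N'_4 = 58·cos48.3° − 6·3.157 = 19.6; c'Δl = 51.77; W sinα = 43.3
Σc'Δl = 153.0 kN/m; ΣN' = 269.1 kN/m; ΣW sinα = 111.9 kN/m
Resisting = 153.0 + 269.1·tan33.7° = 153.0 + 179.5 = 332.5 kN/m
FS = 332.5 / 111.9 = 2.972

FS = 2.97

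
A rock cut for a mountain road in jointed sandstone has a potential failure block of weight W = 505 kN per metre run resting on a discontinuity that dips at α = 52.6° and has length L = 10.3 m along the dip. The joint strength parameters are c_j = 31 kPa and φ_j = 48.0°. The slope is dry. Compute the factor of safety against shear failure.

Resolving the block weight along and normal to the plane and applying the Mohr–Coulomb strength on the joint:
N' = W cosα = 505·cos52.6° = 306.7 kN/m
Driving force T = W sinα = 505·sin52.6° = 401.2 kN/m
Resisting force R = c_j·L + N'·tanφ_j = 31·10.3 + 306.7·tan48.0° = 319.3 + 340.7 = 660.0 kN/m
FS = R / T = 660.0 / 401.2 = 1.645

FS = 1.65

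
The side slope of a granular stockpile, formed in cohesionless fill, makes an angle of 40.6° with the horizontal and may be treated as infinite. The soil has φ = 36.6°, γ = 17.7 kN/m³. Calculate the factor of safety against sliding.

For a dry cohesionless infinite slope the factor of safety is FS = tanφ / tanβ.
FS = tan36.6° / tan40.6° = 0.7427 / 0.8571 = 0.866

FS = 0.87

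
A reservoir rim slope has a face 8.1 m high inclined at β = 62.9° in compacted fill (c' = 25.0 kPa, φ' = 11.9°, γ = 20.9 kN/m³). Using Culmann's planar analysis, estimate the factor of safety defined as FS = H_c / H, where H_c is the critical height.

H_c = (4c'/γ) · sinβ cosφ' / [1 − cos(β − φ')]
    = (4·25.0/20.9) · sin62.9°·cos11.9° / [1 − cos51.0°]
    = 4.785 · 0.8711 / 0.3707 = 11.24 m
FS = H_c / H = 11.24 / 8.1 = 1.388

FS = 1.39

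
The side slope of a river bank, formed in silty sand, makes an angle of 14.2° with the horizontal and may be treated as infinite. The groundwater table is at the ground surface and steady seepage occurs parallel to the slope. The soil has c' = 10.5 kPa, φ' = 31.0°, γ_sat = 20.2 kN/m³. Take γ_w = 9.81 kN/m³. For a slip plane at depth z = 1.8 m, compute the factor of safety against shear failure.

With seepage parallel to the slope and the water table at the surface, the effective normal stress on the slip plane uses the buoyant unit weight γ' = γ_sat − γ_w while the driving shear stress uses γ_sat:
FS = [c' + γ' z cos²β tanφ'] / [γ_sat z sinβ cosβ]
γ' = 20.2 − 9.81 = 10.39 kN/m³
Numerator = 10.5 + 10.39·1.8·cos²14.2°·tan31.0° = 10.5 + 10.39·1.8·0.9398·0.6009 = 21.061 kPa
Denominator = 20.2·1.8·sin14.2°·cos14.2° = 20.2·1.8·0.2453·0.9694 = 8.647 kPa
FS = 21.061 / 8.647 = 2.436

FS = 2.44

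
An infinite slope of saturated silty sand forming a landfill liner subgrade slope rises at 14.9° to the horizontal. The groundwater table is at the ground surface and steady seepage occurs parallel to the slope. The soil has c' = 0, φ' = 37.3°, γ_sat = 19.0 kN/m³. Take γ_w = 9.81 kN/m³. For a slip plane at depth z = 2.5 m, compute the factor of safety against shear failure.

With seepage parallel to the slope and the water table at the surface, the effective normal stress on the slip plane uses the buoyant unit weight γ' = γ_sat − γ_w while the driving shear stress uses γ_sat:
FS = [c' + γ' z cos²β tanφ'] / [γ_sat z sinβ cosβ]
(For c' = 0 this reduces to FS = (γ'/γ_sat)·tanφ'/tanβ.)
γ' = 19.0 − 9.81 = 9.19 kN/m³
Numerator = 0.0 + 9.19·2.5·cos²14.9°·tan37.3° = 0.0 + 9.19·2.5·0.9339·0.7618 = 16.345 kPa
Denominator = 19.0·2.5·sin14.9°·cos14.9° = 19.0·2.5·0.2571·0.9664 = 11.803 kPa
FS = 16.345 / 11.803 = 1.385

FS = 1.38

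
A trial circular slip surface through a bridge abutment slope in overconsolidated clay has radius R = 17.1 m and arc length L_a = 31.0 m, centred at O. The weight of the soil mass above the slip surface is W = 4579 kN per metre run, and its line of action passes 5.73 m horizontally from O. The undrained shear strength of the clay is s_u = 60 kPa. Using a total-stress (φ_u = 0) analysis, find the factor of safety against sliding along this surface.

Taking moments about the centre O, the resisting moment is provided by the undrained shear strength acting along the arc:
M_R = s_u·L_a·R = 60·31.00·17.1 = 31806.0 kN·m/m
M_D = W·d = 4579·5.73 = 26237.7 kN·m/m
FS = M_R / M_D = 31806.0 / 26237.7 = 1.212

FS = 1.21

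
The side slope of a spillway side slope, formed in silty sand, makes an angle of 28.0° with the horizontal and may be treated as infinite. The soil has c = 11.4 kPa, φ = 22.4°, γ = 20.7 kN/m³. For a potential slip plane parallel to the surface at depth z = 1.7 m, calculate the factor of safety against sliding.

For an infinite slope with a slip plane parallel to the surface (no pore pressure): FS = [c + γz cos²β tanφ] / [γz sinβ cosβ].
γz = 20.7·1.7 = 35.19 kN/m²
Numerator = 11.4 + 35.19·cos²28.0°·tan22.4° = 11.4 + 35.19·0.7796·0.4122 = 22.707 kPa
Denominator = 35.19·sin28.0°·cos28.0° = 35.19·0.4695·0.8829 = 14.587 kPa
FS = 22.707 / 14.587 = 1.557

FS = 1.56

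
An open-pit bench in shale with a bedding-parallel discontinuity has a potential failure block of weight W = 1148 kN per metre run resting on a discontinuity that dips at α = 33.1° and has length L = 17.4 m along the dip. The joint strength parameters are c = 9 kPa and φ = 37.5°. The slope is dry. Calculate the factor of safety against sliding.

Resolving the block weight along and normal to the plane and applying the Mohr–Coulomb strength on the joint:
N' = W cosα = 1148·cos33.1° = 961.7 kN/m
Driving force T = W sinα = 1148·sin33.1° = 626.9 kN/m
Resisting force R = c·L + N'·tanφ = 9·17.4 + 961.7·tan37.5° = 156.6 + 737.9 = 894.5 kN/m
FS = R / T = 894.5 / 626.9 = 1.427

FS = 1.43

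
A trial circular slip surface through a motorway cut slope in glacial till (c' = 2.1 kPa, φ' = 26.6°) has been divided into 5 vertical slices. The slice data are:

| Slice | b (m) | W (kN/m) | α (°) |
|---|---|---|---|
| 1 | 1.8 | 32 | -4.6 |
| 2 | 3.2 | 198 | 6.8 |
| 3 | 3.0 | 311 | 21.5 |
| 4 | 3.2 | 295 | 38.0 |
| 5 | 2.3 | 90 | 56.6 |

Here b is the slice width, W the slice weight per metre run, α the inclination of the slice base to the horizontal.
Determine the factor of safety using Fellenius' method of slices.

FS = 1.11

Ordinary method of slices: FS = Σ[c'·Δl_i + (W_i cosα_i)·tanφ'] / Σ W_i sinα_i, with Δl_i = b_i / cosα_i.
Slice 1: Δl = 1.8/cos(-4.6°) = 1.806 m; N'_1 = 32·cos(-4.6°) = 31.9; c'Δl = 3.79; W sinα = -2.6
Slice 2: Δl = 3.2/cos6.8° = 3.223 m; N'_2 = 198·cos6.8° = 196.6; c'Δl = 6.77; W sinα = 23.4
Slice 3: Δl = 3.0/cos21.5° = 3.224 m; N'_3 = 311·cos21.5° = 289.4; c'Δl = 6.77; W sinα = 114.0
Slice 4: Δl = 3.2/cos38.0° = 4.061 m; N'_4 = 295·cos38.0° = 232.5; c'Δl = 8.53; W sinα = 181.6
Slice 5: Δl = 2.3/cos56.6° = 4.178 m; N'_5 = 90·cos56.6° = 49.5; c'Δl = 8.77; W sinα = 75.1
Σc'Δl = 34.6 kN/m; ΣN' = 799.9 kN/m; ΣW sinα = 391.6 kN/m
Resisting = 34.6 + 799.9·tan26.6° = 34.6 + 400.5 = 435.2 kN/m
FS = 435.2 / 391.6 = 1.111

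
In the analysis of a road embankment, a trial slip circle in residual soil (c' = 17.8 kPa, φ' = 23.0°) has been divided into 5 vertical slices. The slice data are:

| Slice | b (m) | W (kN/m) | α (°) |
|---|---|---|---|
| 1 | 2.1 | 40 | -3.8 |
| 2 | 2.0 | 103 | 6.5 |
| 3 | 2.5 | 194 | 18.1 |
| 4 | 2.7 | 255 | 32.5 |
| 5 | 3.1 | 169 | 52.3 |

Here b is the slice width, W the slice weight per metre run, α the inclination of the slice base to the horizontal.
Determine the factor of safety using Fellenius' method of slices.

Ordinary method of slices: FS = Σ[c'·Δl_i + (W_i cosα_i)·tanφ'] / Σ W_i sinα_i, with Δl_i = b_i / cosα_i.
Slice 1: Δl = 2.1/cos(-3.8°) = 2.105 m; N'_1 = 40·cos(-3.8°) = 39.9; c'Δl = 37.46; W sinα = -2.7
Slice 2: Δl = 2.0/cos6.5° = 2.013 m; N'_2 = 103·cos6.5° = 102.3; c'Δl = 35.83; W sinα = 11.7
Slice 3: Δl = 2.5/cos18.1° = 2.630 m; N'_3 = 194·cos18.1° = 184.4; c'Δl = 46.82; W sinα = 60.3
Slice 4: Δl = 2.7/cos32.5° = 3.201 m; N'_4 = 255·cos32.5° = 215.1; c'Δl = 56.98; W sinα = 137.0
Slice 5: Δl = 3.1/cos52.3° = 5.069 m; N'_5 = 169·cos52.3° = 103.3; c'Δl = 90.23; W sinα = 133.7
Σc'Δl = 267.3 kN/m; ΣN' = 645.1 kN/m; ΣW sinα = 340.0 kN/m
Resisting = 267.3 + 645.1·tan23.0° = 267.3 + 273.8 = 541.1 kN/m
FS = 541.1 / 340.0 = 1.592

FS = 1.59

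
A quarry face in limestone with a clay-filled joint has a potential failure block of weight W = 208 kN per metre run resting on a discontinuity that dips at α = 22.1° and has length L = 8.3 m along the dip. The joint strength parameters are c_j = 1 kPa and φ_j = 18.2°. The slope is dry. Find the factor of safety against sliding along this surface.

FS = 0.92

Resolving the block weight along and normal to the plane and applying the Mohr–Coulomb strength on the joint:
N' = W cosα = 208·cos22.1° = 192.7 kN/m
Driving force T = W sinα = 208·sin22.1° = 78.3 kN/m
Resisting force R = c_j·L + N'·tanφ_j = 1·8.3 + 192.7·tan18.2° = 8.3 + 63.4 = 71.7 kN/m
FS = R / T = 71.7 / 78.3 = 0.916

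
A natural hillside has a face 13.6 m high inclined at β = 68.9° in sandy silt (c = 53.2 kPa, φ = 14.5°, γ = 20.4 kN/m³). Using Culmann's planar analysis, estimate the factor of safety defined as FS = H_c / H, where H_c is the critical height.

H_c = (4c/γ) · sinβ cosφ / [1 − cos(β − φ)]
    = (4·53.2/20.4) · sin68.9°·cos14.5° / [1 − cos54.4°]
    = 10.431 · 0.9032 / 0.4179 = 22.55 m
FS = H_c / H = 22.55 / 13.6 = 1.658

FS = 1.66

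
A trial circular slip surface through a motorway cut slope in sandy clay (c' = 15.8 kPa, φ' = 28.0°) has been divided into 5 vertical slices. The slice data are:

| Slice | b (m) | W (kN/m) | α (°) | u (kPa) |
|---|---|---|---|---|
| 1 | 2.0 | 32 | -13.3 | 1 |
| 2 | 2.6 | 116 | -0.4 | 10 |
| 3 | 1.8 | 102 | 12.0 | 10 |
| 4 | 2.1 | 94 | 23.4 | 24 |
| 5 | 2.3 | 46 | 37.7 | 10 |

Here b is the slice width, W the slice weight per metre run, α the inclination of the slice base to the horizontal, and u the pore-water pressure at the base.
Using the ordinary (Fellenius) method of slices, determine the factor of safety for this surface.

FS = 3.97

Ordinary method of slices: FS = Σ[c'·Δl_i + (W_i cosα_i − u_i·Δl_i)·tanφ'] / Σ W_i sinα_i, with Δl_i = b_i / cosα_i.
Slice 1: Δl = 2.0/cos(-13.3°) = 2.055 m; N'_1 = 32·cos(-13.3°) − 1·2.055 = 29.1; c'Δl = 32.47; W sinα = -7.4
Slice 2: Δl = 2.6/cos(-0.4°) = 2.600 m; N'_2 = 116·cos(-0.4°) − 10·2.600 = 90.0; c'Δl = 41.08; W sinα = -0.8
Slice 3: Δl = 1.8/cos12.0° = 1.840 m; N'_3 = 102·cos12.0° − 10·1.840 = 81.4; c'Δl = 29.08; W sinα = 21.2
Slice 4: Δl = 2.1/cos23.4° = 2.288 m; N'_4 = 94·cos23.4° − 24·2.288 = 31.4; c'Δl = 36.15; W sinα = 37.3
Slice 5: Δl = 2.3/cos37.7° = 2.907 m; N'_5 = 46·cos37.7° − 10·2.907 = 7.3; c'Δl = 45.93; W sinα = 28.1
Σc'Δl = 184.7 kN/m; ΣN' = 239.1 kN/m; ΣW sinα = 78.5 kN/m
Resisting = 184.7 + 239.1·tan28.0° = 184.7 + 127.1 = 311.9 kN/m
FS = 311.9 / 78.5 = 3.973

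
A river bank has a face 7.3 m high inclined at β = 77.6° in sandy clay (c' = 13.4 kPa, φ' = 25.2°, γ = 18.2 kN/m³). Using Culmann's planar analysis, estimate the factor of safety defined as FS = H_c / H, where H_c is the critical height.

H_c = (4c'/γ) · sinβ cosφ' / [1 − cos(β − φ')]
    = (4·13.4/18.2) · sin77.6°·cos25.2° / [1 − cos52.4°]
    = 2.945 · 0.8837 / 0.3899 = 6.68 m
FS = H_c / H = 6.68 / 7.3 = 0.914

FS = 0.91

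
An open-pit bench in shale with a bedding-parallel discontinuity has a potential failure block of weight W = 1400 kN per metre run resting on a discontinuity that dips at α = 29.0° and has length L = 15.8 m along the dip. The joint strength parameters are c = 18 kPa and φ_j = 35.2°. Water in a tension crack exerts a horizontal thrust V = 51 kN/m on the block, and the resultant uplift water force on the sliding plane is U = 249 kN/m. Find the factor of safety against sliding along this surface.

FS = 1.32

Resolving the block weight along and normal to the plane and applying the Mohr–Coulomb strength on the joint:
N' = W cosα − U − V sinα = 1400·cos29.0° − 249 − 51·sin29.0° = 950.7 kN/m
Driving force T = W sinα + V cosα = 1400·sin29.0° + 51·cos29.0° = 723.3 kN/m
Resisting force R = c·L + N'·tanφ_j = 18·15.8 + 950.7·tan35.2° = 284.4 + 670.7 = 955.1 kN/m
FS = R / T = 955.1 / 723.3 = 1.320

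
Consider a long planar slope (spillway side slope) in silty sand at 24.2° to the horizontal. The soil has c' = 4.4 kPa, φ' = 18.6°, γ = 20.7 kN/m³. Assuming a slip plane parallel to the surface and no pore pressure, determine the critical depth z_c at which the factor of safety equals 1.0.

z_c = 2.26 m

Setting FS = 1.00 in FS = [c' + γz cos²β tanφ'] / [γz sinβ cosβ] and solving for z:
z = c' / [γ cosβ (FS·sinβ − cosβ·tanφ')]
  = 4.4 / [20.7·cos24.2°·(1.00·sin24.2° − cos24.2°·tan18.6°)]
  = 4.4 / [20.7·0.9121·(1.00·0.4099 − 0.9121·0.3365)]
  = 4.4 / 1.9440 = 2.263 m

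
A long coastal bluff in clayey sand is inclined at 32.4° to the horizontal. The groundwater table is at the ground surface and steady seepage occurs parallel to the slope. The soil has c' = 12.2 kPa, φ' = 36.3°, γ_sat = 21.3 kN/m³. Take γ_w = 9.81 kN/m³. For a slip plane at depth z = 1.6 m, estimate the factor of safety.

With seepage parallel to the slope and the water table at the surface, the effective normal stress on the slip plane uses the buoyant unit weight γ' = γ_sat − γ_w while the driving shear stress uses γ_sat:
FS = [c' + γ' z cos²β tanφ'] / [γ_sat z sinβ cosβ]
γ' = 21.3 − 9.81 = 11.49 kN/m³
Numerator = 12.2 + 11.49·1.6·cos²32.4°·tan36.3° = 12.2 + 11.49·1.6·0.7129·0.7346 = 21.827 kPa
Denominator = 21.3·1.6·sin32.4°·cos32.4° = 21.3·1.6·0.5358·0.8443 = 15.418 kPa
FS = 21.827 / 15.418 = 1.416

FS = 1.42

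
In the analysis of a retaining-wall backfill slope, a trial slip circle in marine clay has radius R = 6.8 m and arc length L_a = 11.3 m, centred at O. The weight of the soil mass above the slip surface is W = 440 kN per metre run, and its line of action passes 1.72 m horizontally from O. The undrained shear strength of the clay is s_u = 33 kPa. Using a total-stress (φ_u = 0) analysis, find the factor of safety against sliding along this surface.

Taking moments about the centre O, the resisting moment is provided by the undrained shear strength acting along the arc:
M_R = s_u·L_a·R = 33·11.30·6.8 = 2535.7 kN·m/m
M_D = W·d = 440·1.72 = 756.8 kN·m/m
FS = M_R / M_D = 2535.7 / 756.8 = 3.351

FS = 3.35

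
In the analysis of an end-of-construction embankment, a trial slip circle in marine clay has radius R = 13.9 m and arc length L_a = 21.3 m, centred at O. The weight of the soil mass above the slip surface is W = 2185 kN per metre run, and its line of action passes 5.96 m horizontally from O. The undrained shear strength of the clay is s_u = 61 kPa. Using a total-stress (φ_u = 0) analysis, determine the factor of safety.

Taking moments about the centre O, the resisting moment is provided by the undrained shear strength acting along the arc:
M_R = s_u·L_a·R = 61·21.30·13.9 = 18060.3 kN·m/m
M_D = W·d = 2185·5.96 = 13022.6 kN·m/m
FS = M_R / M_D = 18060.3 / 13022.6 = 1.387

FS = 1.39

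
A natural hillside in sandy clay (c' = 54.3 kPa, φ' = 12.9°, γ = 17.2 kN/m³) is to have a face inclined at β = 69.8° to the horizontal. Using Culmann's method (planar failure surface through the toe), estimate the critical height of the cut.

H_c = 25.45 m

Culmann's analysis gives the critical failure plane at α_cr = (β + φ')/2 = (69.8 + 12.9)/2 = 41.4°, and the critical height
H_c = (4c'/γ) · sinβ cosφ' / [1 − cos(β − φ')]
    = (4·54.3/17.2) · sin69.8°·cos12.9° / [1 − cos(56.9°)]
    = 12.628 · 0.9385·0.9748 / [1 − 0.5461]
    = 12.628 · 0.9148 / 0.4539
    = 25.45 m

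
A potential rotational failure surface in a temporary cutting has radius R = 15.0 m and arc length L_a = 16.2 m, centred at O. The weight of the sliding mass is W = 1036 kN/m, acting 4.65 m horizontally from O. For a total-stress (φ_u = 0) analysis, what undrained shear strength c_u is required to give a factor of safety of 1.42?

FS = c_u·L_a·R / (W·d), so c_u = FS·W·d / (L_a·R).
c_u = 1.42·1036·4.65 / (16.20·15.0) = 6840.7 / 243.00 = 28.15 kPa

c_u = 28.2 kPa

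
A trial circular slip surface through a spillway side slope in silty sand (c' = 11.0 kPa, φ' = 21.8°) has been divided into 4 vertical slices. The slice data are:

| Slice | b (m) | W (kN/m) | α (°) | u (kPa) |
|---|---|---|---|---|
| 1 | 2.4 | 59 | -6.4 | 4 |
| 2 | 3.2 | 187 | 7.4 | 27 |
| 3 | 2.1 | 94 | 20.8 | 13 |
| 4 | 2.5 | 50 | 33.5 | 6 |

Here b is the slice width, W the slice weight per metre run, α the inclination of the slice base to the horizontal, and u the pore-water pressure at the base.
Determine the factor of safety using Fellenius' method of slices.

FS = 2.70

Ordinary method of slices: FS = Σ[c'·Δl_i + (W_i cosα_i − u_i·Δl_i)·tanφ'] / Σ W_i sinα_i, with Δl_i = b_i / cosα_i.
Slice 1: Δl = 2.4/cos(-6.4°) = 2.415 m; N'_1 = 59·cos(-6.4°) − 4·2.415 = 49.0; c'Δl = 26.57; W sinα = -6.6
Slice 2: Δl = 3.2/cos7.4° = 3.227 m; N'_2 = 187·cos7.4° − 27·3.227 = 98.3; c'Δl = 35.50; W sinα = 24.1
Slice 3: Δl = 2.1/cos20.8° = 2.246 m; N'_3 = 94·cos20.8° − 13·2.246 = 58.7; c'Δl = 24.71; W sinα = 33.4
Slice 4: Δl = 2.5/cos33.5° = 2.998 m; N'_4 = 50·cos33.5° − 6·2.998 = 23.7; c'Δl = 32.98; W sinα = 27.6
Σc'Δl = 119.7 kN/m; ΣN' = 229.7 kN/m; ΣW sinα = 78.5 kN/m
Resisting = 119.7 + 229.7·tan21.8° = 119.7 + 91.9 = 211.6 kN/m
FS = 211.6 / 78.5 = 2.696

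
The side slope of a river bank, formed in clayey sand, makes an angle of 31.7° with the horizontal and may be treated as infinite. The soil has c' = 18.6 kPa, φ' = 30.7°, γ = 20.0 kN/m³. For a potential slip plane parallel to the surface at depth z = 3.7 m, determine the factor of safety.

For an infinite slope with a slip plane parallel to the surface (no pore pressure): FS = [c' + γz cos²β tanφ'] / [γz sinβ cosβ].
γz = 20.0·3.7 = 74.00 kN/m²
Numerator = 18.6 + 74.00·cos²31.7°·tan30.7° = 18.6 + 74.00·0.7239·0.5938 = 50.406 kPa
Denominator = 74.00·sin31.7°·cos31.7° = 74.00·0.5255·0.8508 = 33.084 kPa
FS = 50.406 / 33.084 = 1.524

FS = 1.52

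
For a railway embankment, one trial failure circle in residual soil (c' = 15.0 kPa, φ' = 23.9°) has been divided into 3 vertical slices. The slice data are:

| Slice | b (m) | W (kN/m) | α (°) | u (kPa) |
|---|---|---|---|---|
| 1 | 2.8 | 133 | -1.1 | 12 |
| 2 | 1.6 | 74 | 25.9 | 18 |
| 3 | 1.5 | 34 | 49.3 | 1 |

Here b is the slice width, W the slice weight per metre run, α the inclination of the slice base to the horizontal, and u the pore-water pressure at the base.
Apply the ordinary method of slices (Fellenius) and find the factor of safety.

Ordinary method of slices: FS = Σ[c'·Δl_i + (W_i cosα_i − u_i·Δl_i)·tanφ'] / Σ W_i sinα_i, with Δl_i = b_i / cosα_i.
Slice 1: Δl = 2.8/cos(-1.1°) = 2.801 m; N'_1 = 133·cos(-1.1°) − 12·2.801 = 99.4; c'Δl = 42.01; W sinα = -2.6
Slice 2: Δl = 1.6/cos25.9° = 1.779 m; N'_2 = 74·cos25.9° − 18·1.779 = 34.6; c'Δl = 26.68; W sinα = 32.3
Slice 3: Δl = 1.5/cos49.3° = 2.300 m; N'_3 = 34·cos49.3° − 1·2.300 = 19.9; c'Δl = 34.50; W sinα = 25.8
Σc'Δl = 103.2 kN/m; ΣN' = 153.8 kN/m; ΣW sinα = 55.5 kN/m
Resisting = 103.2 + 153.8·tan23.9° = 103.2 + 68.2 = 171.3 kN/m
FS = 171.3 / 55.5 = 3.085

FS = 3.08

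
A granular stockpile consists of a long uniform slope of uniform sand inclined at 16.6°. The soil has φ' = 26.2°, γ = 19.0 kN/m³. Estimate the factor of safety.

FS = 1.65

For a dry cohesionless infinite slope the factor of safety is FS = tanφ' / tanβ.
FS = tan26.2° / tan16.6° = 0.4921 / 0.2981 = 1.651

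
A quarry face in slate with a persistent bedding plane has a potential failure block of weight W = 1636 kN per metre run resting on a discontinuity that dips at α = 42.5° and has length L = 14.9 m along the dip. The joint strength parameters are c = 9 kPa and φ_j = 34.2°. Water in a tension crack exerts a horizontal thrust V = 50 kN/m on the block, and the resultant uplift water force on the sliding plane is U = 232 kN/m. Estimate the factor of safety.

Resolving the block weight along and normal to the plane and applying the Mohr–Coulomb strength on the joint:
N' = W cosα − U − V sinα = 1636·cos42.5° − 232 − 50·sin42.5° = 940.4 kN/m
Driving force T = W sinα + V cosα = 1636·sin42.5° + 50·cos42.5° = 1142.1 kN/m
Resisting force R = c·L + N'·tanφ_j = 9·14.9 + 940.4·tan34.2° = 134.1 + 639.1 = 773.2 kN/m
FS = R / T = 773.2 / 1142.1 = 0.677

FS = 0.68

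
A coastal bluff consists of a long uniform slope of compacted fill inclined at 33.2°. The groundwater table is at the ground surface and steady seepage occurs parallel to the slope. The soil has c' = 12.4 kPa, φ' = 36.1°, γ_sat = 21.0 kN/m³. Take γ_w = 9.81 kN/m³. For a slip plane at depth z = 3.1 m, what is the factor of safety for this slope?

With seepage parallel to the slope and the water table at the surface, the effective normal stress on the slip plane uses the buoyant unit weight γ' = γ_sat − γ_w while the driving shear stress uses γ_sat:
FS = [c' + γ' z cos²β tanφ'] / [γ_sat z sinβ cosβ]
γ' = 21.0 − 9.81 = 11.19 kN/m³
Numerator = 12.4 + 11.19·3.1·cos²33.2°·tan36.1° = 12.4 + 11.19·3.1·0.7002·0.7292 = 30.111 kPa
Denominator = 21.0·3.1·sin33.2°·cos33.2° = 21.0·3.1·0.5476·0.8368 = 29.828 kPa
FS = 30.111 / 29.828 = 1.010

FS = 1.01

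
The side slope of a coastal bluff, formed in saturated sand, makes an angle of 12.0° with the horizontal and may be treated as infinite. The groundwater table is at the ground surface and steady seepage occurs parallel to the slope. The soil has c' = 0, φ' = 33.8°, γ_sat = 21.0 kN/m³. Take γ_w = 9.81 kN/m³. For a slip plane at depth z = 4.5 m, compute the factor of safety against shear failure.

With seepage parallel to the slope and the water table at the surface, the effective normal stress on the slip plane uses the buoyant unit weight γ' = γ_sat − γ_w while the driving shear stress uses γ_sat:
FS = [c' + γ' z cos²β tanφ'] / [γ_sat z sinβ cosβ]
(For c' = 0 this reduces to FS = (γ'/γ_sat)·tanφ'/tanβ.)
γ' = 21.0 − 9.81 = 11.19 kN/m³
Numerator = 0.0 + 11.19·4.5·cos²12.0°·tan33.8° = 0.0 + 11.19·4.5·0.9568·0.6694 = 32.253 kPa
Denominator = 21.0·4.5·sin12.0°·cos12.0° = 21.0·4.5·0.2079·0.9781 = 19.218 kPa
FS = 32.253 / 19.218 = 1.678

FS = 1.68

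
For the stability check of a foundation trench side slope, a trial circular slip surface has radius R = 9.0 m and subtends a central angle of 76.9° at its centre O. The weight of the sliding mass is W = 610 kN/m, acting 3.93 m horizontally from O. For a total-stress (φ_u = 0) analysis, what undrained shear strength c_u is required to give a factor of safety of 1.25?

FS = c_u·L_a·R / (W·d), so c_u = FS·W·d / (L_a·R).
Arc length L_a = R·θ = 9.0·(76.9°·π/180) = 9.0·1.3422 = 12.08 m
c_u = 1.25·610·3.93 / (12.08·9.0) = 2996.6 / 108.71 = 27.56 kPa

c_u = 27.6 kPa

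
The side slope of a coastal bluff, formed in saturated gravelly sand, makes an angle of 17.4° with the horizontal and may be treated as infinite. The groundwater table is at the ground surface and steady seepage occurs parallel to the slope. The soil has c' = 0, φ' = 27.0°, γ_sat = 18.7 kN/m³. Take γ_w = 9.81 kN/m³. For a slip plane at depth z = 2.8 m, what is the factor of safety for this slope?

With seepage parallel to the slope and the water table at the surface, the effective normal stress on the slip plane uses the buoyant unit weight γ' = γ_sat − γ_w while the driving shear stress uses γ_sat:
FS = [c' + γ' z cos²β tanφ'] / [γ_sat z sinβ cosβ]
(For c' = 0 this reduces to FS = (γ'/γ_sat)·tanφ'/tanβ.)
γ' = 18.7 − 9.81 = 8.89 kN/m³
Numerator = 0.0 + 8.89·2.8·cos²17.4°·tan27.0° = 0.0 + 8.89·2.8·0.9106·0.5095 = 11.549 kPa
Denominator = 18.7·2.8·sin17.4°·cos17.4° = 18.7·2.8·0.2990·0.9542 = 14.941 kPa
FS = 11.549 / 14.941 = 0.773

FS = 0.77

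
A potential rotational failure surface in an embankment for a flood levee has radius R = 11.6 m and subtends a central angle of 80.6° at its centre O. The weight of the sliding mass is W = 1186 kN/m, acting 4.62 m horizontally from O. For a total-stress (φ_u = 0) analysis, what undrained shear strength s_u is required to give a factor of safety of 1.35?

FS = s_u·L_a·R / (W·d), so s_u = FS·W·d / (L_a·R).
Arc length L_a = R·θ = 11.6·(80.6°·π/180) = 11.6·1.4067 = 16.32 m
s_u = 1.35·1186·4.62 / (16.32·11.6) = 7397.1 / 189.29 = 39.08 kPa

s_u = 39.1 kPa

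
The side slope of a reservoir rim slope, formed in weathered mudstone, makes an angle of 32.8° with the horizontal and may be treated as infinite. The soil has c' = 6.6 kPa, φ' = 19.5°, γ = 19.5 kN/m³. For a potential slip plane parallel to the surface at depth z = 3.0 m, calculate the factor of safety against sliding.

FS = 0.80

For an infinite slope with a slip plane parallel to the surface (no pore pressure): FS = [c' + γz cos²β tanφ'] / [γz sinβ cosβ].
γz = 19.5·3.0 = 58.50 kN/m²
Numerator = 6.6 + 58.50·cos²32.8°·tan19.5° = 6.6 + 58.50·0.7066·0.3541 = 21.237 kPa
Denominator = 58.50·sin32.8°·cos32.8° = 58.50·0.5417·0.8406 = 26.637 kPa
FS = 21.237 / 26.637 = 0.797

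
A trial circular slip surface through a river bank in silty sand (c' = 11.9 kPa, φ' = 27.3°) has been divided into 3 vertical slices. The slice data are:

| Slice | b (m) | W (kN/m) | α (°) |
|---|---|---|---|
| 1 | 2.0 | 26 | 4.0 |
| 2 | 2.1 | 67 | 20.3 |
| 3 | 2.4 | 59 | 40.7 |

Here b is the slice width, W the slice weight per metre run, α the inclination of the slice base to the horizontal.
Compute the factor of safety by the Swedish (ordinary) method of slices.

Ordinary method of slices: FS = Σ[c'·Δl_i + (W_i cosα_i)·tanφ'] / Σ W_i sinα_i, with Δl_i = b_i / cosα_i.
Slice 1: Δl = 2.0/cos4.0° = 2.005 m; N'_1 = 26·cos4.0° = 25.9; c'Δl = 23.86; W sinα = 1.8
Slice 2: Δl = 2.1/cos20.3° = 2.239 m; N'_2 = 67·cos20.3° = 62.8; c'Δl = 26.64; W sinα = 23.2
Slice 3: Δl = 2.4/cos40.7° = 3.166 m; N'_3 = 59·cos40.7° = 44.7; c'Δl = 37.67; W sinα = 38.5
Σc'Δl = 88.2 kN/m; ΣN' = 133.5 kN/m; ΣW sinα = 63.5 kN/m
Resisting = 88.2 + 133.5·tan27.3° = 88.2 + 68.9 = 157.1 kN/m
FS = 157.1 / 63.5 = 2.472

FS = 2.47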